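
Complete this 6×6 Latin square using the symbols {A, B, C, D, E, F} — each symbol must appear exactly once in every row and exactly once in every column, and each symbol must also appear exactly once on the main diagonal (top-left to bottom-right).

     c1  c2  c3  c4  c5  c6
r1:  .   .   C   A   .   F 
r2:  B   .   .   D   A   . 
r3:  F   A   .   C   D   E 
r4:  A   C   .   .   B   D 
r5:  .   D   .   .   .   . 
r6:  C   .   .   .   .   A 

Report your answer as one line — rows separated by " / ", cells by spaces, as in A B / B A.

D B C A E F / B F E D A C / F A B C D E / A C F E B D / E D A F C B / C E D B F A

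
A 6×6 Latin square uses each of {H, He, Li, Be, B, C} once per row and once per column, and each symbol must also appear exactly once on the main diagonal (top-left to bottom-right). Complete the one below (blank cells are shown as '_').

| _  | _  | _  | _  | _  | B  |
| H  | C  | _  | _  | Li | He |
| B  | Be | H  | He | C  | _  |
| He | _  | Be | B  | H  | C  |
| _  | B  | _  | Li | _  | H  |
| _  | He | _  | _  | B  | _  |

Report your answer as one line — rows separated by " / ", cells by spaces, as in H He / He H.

Cell (r2,c3): row 2 has {H,He,Li,C}; column 3 has {H,Be} → B.
Cell (r2,c4): row 2 has {H,He,Li,B,C}; column 4 has {He,Li,B} → Be.
Cell (r3,c6): row 3 has {H,He,Be,B,C}; column 6 has {H,He,B,C} → Li.
Cell (r4,c2): row 4 has {H,He,Be,B,C}; column 2 has {He,Be,B,C} → Li.
Cell (r6,c6): row 6 has {He,B}; column 6 has {H,He,Li,B,C}; the diagonal has {H,B,C} → Be.
Cell (r1,c1): row 1 has {B}; column 1 has {H,He,B}; the diagonal has {H,Be,B,C} → Li.
Cell (r1,c2): row 1 has {Li,B}; column 2 has {He,Li,Be,B,C} → H.
Cell (r1,c4): row 1 has {H,Li,B}; column 4 has {He,Li,Be,B} → C.
Cell (r5,c5): row 5 has {H,Li,B}; column 5 has {H,Li,B,C}; the diagonal has {H,Li,Be,B,C} → He.
Cell (r6,c1): row 6 has {He,Be,B}; column 1 has {H,He,Li,B} → C.
Cell (r6,c3): row 6 has {He,Be,B,C}; column 3 has {H,Be,B} → Li.
Cell (r6,c4): row 6 has {He,Li,Be,B,C}; column 4 has {He,Li,Be,B,C} → H.
Cell (r1,c3): row 1 has {H,Li,B,C}; column 3 has {H,Li,Be,B} → He.
Cell (r1,c5): row 1 has {H,He,Li,B,C}; column 5 has {H,He,Li,B,C} → Be.
Cell (r5,c1): row 5 has {H,He,Li,B}; column 1 has {H,He,Li,B,C} → Be.
Cell (r5,c3): row 5 has {H,He,Li,Be,B}; column 3 has {H,He,Li,Be,B} → C.

Li H He C Be B / H C B Be Li He / B Be H He C Li / He Li Be B H C / Be B C Li He H / C He Li H B Be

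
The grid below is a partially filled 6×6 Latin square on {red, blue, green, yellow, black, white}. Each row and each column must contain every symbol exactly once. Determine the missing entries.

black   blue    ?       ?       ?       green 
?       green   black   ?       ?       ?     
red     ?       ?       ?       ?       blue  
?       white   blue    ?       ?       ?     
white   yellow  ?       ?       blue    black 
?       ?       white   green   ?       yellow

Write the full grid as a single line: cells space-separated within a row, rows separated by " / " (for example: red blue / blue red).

black blue red yellow white green / yellow green black blue red white / red black yellow white green blue / green white blue black yellow red / white yellow green red blue black / blue red white green black yellow

(r3,c2): row 3 has {red,blue}; column 2 has {blue,green,yellow,white}, so it must be black.
(r4,c6): row 4 has {blue,white}; column 6 has {blue,green,yellow,black}, so it must be red.
(r5,c4): row 5 has {blue,yellow,black,white}; column 4 has {green}, so it must be red.
(r6,c1): row 6 has {green,yellow,white}; column 1 has {red,black,white}, so it must be blue.
(r6,c2): row 6 has {blue,green,yellow,white}; column 2 has {blue,green,yellow,black,white}, so it must be red.
(r6,c5): row 6 has {red,blue,green,yellow,white}; column 5 has {blue}, so it must be black.
(r2,c1): row 2 has {green,black}; column 1 has {red,blue,black,white}, so it must be yellow.
(r2,c6): row 2 has {green,yellow,black}; column 6 has {red,blue,green,yellow,black}, so it must be white.
(r4,c1): row 4 has {red,blue,white}; column 1 has {red,blue,yellow,black,white}, so it must be green.
(r4,c5): row 4 has {red,blue,green,white}; column 5 has {blue,black}, so it must be yellow.
(r5,c3): row 5 has {red,blue,yellow,black,white}; column 3 has {blue,black,white}, so it must be green.
(r2,c4): row 2 has {green,yellow,black,white}; column 4 has {red,green}, so it must be blue.
(r2,c5): row 2 has {blue,green,yellow,black,white}; column 5 has {blue,yellow,black}, so it must be red.
(r3,c3): row 3 has {red,blue,black}; column 3 has {blue,green,black,white}, so it must be yellow.
(r3,c4): row 3 has {red,blue,yellow,black}; column 4 has {red,blue,green}, so it must be white.
(r3,c5): row 3 has {red,blue,yellow,black,white}; column 5 has {red,blue,yellow,black}, so it must be green.
(r4,c4): row 4 has {red,blue,green,yellow,white}; column 4 has {red,blue,green,white}, so it must be black.
(r1,c3): row 1 has {blue,green,black}; column 3 has {blue,green,yellow,black,white}, so it must be red.
(r1,c4): row 1 has {red,blue,green,black}; column 4 has {red,blue,green,black,white}, so it must be yellow.
(r1,c5): row 1 has {red,blue,green,yellow,black}; column 5 has {red,blue,green,yellow,black}, so it must be white.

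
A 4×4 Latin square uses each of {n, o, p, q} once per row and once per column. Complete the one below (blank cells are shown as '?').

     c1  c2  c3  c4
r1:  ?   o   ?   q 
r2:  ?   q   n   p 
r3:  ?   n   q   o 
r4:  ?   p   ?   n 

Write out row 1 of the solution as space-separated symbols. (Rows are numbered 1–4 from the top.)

n o p q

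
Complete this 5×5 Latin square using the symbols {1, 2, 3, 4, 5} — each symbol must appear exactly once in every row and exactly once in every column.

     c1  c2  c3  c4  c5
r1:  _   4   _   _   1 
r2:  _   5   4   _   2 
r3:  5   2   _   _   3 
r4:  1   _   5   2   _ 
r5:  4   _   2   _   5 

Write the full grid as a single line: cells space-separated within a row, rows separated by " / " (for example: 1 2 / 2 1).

2 4 3 5 1 / 3 5 4 1 2 / 5 2 1 4 3 / 1 3 5 2 4 / 4 1 2 3 5

At row 1, column 3: row 1 has {1,4}; column 3 has {2,4,5}; that leaves 3.
At row 1, column 4: row 1 has {1,3,4}; column 4 has {2}; that leaves 5.
At row 2, column 1: row 2 has {2,4,5}; column 1 has {1,4,5}; that leaves 3.
At row 2, column 4: row 2 has {2,3,4,5}; column 4 has {2,5}; that leaves 1.
At row 3, column 3: row 3 has {2,3,5}; column 3 has {2,3,4,5}; that leaves 1.
At row 3, column 4: row 3 has {1,2,3,5}; column 4 has {1,2,5}; that leaves 4.
At row 4, column 2: row 4 has {1,2,5}; column 2 has {2,4,5}; that leaves 3.
At row 4, column 5: row 4 has {1,2,3,5}; column 5 has {1,2,3,5}; that leaves 4.
At row 5, column 2: row 5 has {2,4,5}; column 2 has {2,3,4,5}; that leaves 1.
At row 5, column 4: row 5 has {1,2,4,5}; column 4 has {1,2,4,5}; that leaves 3.
At row 1, column 1: row 1 has {1,3,4,5}; column 1 has {1,3,4,5}; that leaves 2.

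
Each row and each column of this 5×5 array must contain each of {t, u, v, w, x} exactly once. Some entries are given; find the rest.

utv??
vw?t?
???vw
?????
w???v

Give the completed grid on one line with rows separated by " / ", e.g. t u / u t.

At row 1, column 5: row 1 has {t,u,v}; column 5 has {v,w}; that leaves x.
At row 2, column 5: row 2 has {t,v,w}; column 5 has {v,w,x}; that leaves u.
At row 4, column 5: row 4 is empty so far; column 5 has {u,v,w,x}; that leaves t.
At row 1, column 4: row 1 has {t,u,v,x}; column 4 has {t,v}; that leaves w.
At row 2, column 3: row 2 has {t,u,v,w}; column 3 has {v}; that leaves x.
At row 4, column 1: row 4 has {t}; column 1 has {u,v,w}; that leaves x.
At row 4, column 4: row 4 has {t,x}; column 4 has {t,v,w}; that leaves u.
At row 5, column 4: row 5 has {v,w}; column 4 has {t,u,v,w}; that leaves x.
At row 3, column 1: row 3 has {v,w}; column 1 has {u,v,w,x}; that leaves t.
At row 3, column 3: row 3 has {t,v,w}; column 3 has {v,x}; that leaves u.
At row 4, column 2: row 4 has {t,u,x}; column 2 has {t,w}; that leaves v.
At row 4, column 3: row 4 has {t,u,v,x}; column 3 has {u,v,x}; that leaves w.
At row 5, column 2: row 5 has {v,w,x}; column 2 has {t,v,w}; that leaves u.
At row 5, column 3: row 5 has {u,v,w,x}; column 3 has {u,v,w,x}; that leaves t.
At row 3, column 2: row 3 has {t,u,v,w}; column 2 has {t,u,v,w}; that leaves x.

u t v w x / v w x t u / t x u v w / x v w u t / w u t x v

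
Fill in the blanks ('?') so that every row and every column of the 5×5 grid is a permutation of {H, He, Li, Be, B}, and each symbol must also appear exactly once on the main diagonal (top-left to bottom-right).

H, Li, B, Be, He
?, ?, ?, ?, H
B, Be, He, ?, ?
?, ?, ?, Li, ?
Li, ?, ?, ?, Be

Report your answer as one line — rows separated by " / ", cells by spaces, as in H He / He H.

H Li B Be He / Be B Li He H / B Be He H Li / He H Be Li B / Li He H B Be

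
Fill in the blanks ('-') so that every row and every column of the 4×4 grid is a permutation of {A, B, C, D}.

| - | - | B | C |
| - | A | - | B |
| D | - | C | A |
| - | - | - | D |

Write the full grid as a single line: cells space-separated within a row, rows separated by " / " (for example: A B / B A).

A D B C / C A D B / D B C A / B C A D

(r1,c1): row 1 has {B,C}; column 1 has {D}, so it must be A.
(r1,c2): row 1 has {A,B,C}; column 2 has {A}, so it must be D.
(r2,c1): row 2 has {A,B}; column 1 has {A,D}, so it must be C.
(r2,c3): row 2 has {A,B,C}; column 3 has {B,C}, so it must be D.
(r3,c2): row 3 has {A,C,D}; column 2 has {A,D}, so it must be B.
(r4,c1): row 4 has {D}; column 1 has {A,C,D}, so it must be B.
(r4,c2): row 4 has {B,D}; column 2 has {A,B,D}, so it must be C.
(r4,c3): row 4 has {B,C,D}; column 3 has {B,C,D}, so it must be A.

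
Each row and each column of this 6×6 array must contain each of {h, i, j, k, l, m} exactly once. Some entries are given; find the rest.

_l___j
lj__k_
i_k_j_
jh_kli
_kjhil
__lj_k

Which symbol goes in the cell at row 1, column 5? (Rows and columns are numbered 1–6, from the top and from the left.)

h

At row 3, column 2: row 3 has {i,j,k}; column 2 has {h,j,k,l}; that leaves m.
At row 3, column 4: row 3 has {i,j,k,m}; column 4 has {h,j,k}; that leaves l.
At row 3, column 6: row 3 has {i,j,k,l,m}; column 6 has {i,j,k,l}; that leaves h.
At row 4, column 3: row 4 has {h,i,j,k,l}; column 3 has {j,k,l}; that leaves m.
At row 5, column 1: row 5 has {h,i,j,k,l}; column 1 has {i,j,l}; that leaves m.
At row 6, column 1: row 6 has {j,k,l}; column 1 has {i,j,l,m}; that leaves h.
At row 6, column 2: row 6 has {h,j,k,l}; column 2 has {h,j,k,l,m}; that leaves i.
At row 6, column 5: row 6 has {h,i,j,k,l}; column 5 has {i,j,k,l}; that leaves m.
At row 1, column 1: row 1 has {j,l}; column 1 has {h,i,j,l,m}; that leaves k.
At row 1, column 5: row 1 has {j,k,l}; column 5 has {i,j,k,l,m}; that leaves h.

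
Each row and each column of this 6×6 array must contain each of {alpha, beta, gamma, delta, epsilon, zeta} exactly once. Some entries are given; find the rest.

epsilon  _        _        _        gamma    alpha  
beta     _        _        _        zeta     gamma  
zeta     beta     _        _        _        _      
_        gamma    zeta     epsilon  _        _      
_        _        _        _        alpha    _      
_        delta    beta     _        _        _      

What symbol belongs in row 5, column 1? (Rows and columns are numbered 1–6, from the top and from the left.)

delta

(r1,c2) = zeta
(r1,c3) = delta
(r1,c4) = beta
(r5,c2) = epsilon
(r5,c3) = gamma
(r6,c5) = epsilon
(r6,c6) = zeta
(r2,c2) = alpha
(r2,c3) = epsilon
(r2,c4) = delta
(r3,c3) = alpha
(r3,c4) = gamma
(r3,c5) = delta
(r3,c6) = epsilon
(r4,c5) = beta
(r4,c6) = delta
(r5,c1) = delta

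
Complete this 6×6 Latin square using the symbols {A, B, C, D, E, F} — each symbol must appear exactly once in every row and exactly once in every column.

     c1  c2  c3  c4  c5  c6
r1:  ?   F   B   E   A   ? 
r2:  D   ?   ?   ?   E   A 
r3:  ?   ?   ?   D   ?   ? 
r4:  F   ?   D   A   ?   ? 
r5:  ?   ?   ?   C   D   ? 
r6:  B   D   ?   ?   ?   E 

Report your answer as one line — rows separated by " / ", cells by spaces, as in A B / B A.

C F B E A D / D C F B E A / E A C D F B / F E D A B C / A B E C D F / B D A F C E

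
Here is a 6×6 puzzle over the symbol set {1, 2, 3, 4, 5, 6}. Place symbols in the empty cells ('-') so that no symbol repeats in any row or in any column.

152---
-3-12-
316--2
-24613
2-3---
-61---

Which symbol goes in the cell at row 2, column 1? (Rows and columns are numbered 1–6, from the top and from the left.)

6

(r2,c3) = 5
(r4,c1) = 5
(r5,c2) = 4
(r5,c4) = 5
(r5,c5) = 6
(r5,c6) = 1
(r6,c1) = 4
(r6,c6) = 5
(r2,c1) = 6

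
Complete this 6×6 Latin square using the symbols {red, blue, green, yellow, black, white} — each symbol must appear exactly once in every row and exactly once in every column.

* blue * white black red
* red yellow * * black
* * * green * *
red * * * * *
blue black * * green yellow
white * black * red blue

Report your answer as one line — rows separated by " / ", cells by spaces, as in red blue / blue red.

yellow blue green white black red / green red yellow blue white black / black yellow red green blue white / red white blue black yellow green / blue black white red green yellow / white green black yellow red blue

(r1,c3) = green
(r2,c1) = green
(r2,c4) = blue
(r2,c5) = white
(r3,c6) = white
(r4,c6) = green
(r5,c4) = red
(r6,c4) = yellow
(r1,c1) = yellow
(r3,c1) = black
(r3,c2) = yellow
(r3,c5) = blue
(r4,c2) = white
(r4,c3) = blue
(r4,c4) = black
(r4,c5) = yellow
(r5,c3) = white
(r6,c2) = green
(r3,c3) = red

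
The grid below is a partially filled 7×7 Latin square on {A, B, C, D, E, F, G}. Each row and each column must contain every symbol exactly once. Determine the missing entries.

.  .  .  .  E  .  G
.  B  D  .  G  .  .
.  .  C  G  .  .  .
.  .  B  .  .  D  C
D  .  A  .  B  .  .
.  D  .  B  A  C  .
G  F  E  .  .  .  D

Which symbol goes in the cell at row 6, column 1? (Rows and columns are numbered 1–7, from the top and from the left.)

F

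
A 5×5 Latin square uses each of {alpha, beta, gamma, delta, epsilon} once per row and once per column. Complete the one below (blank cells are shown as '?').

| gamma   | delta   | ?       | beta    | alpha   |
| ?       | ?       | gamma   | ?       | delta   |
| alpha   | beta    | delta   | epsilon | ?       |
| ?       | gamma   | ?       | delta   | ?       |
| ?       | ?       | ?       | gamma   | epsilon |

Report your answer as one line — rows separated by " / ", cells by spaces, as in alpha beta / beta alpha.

(r1,c3) = epsilon
(r2,c4) = alpha
(r3,c5) = gamma
(r4,c5) = beta
(r5,c2) = alpha
(r5,c3) = beta
(r2,c2) = epsilon
(r4,c1) = epsilon
(r4,c3) = alpha
(r5,c1) = delta
(r2,c1) = beta

gamma delta epsilon beta alpha / beta epsilon gamma alpha delta / alpha beta delta epsilon gamma / epsilon gamma alpha delta beta / delta alpha beta gamma epsilon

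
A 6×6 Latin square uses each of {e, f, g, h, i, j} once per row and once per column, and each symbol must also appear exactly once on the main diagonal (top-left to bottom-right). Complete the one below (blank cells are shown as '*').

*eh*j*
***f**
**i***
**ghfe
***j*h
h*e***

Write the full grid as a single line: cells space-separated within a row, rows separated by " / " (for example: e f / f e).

Cell (r2,c3): row 2 has {f}; column 3 has {e,g,h,i} → j.
Cell (r5,c3): row 5 has {h,j}; column 3 has {e,g,h,i,j} → f.
Cell (r2,c2): row 2 has {f,j}; column 2 has {e}; the diagonal has {h,i} → g.
Cell (r2,c6): row 2 has {f,g,j}; column 6 has {e,h} → i.
Cell (r5,c2): row 5 has {f,h,j}; column 2 has {e,g} → i.
Cell (r5,c5): row 5 has {f,h,i,j}; column 5 has {f,j}; the diagonal has {g,h,i} → e.
Cell (r1,c1): row 1 has {e,h,j}; column 1 has {h}; the diagonal has {e,g,h,i} → f.
Cell (r1,c6): row 1 has {e,f,h,j}; column 6 has {e,h,i} → g.
Cell (r2,c1): row 2 has {f,g,i,j}; column 1 has {f,h} → e.
Cell (r2,c5): row 2 has {e,f,g,i,j}; column 5 has {e,f,j} → h.
Cell (r3,c5): row 3 has {i}; column 5 has {e,f,h,j} → g.
Cell (r4,c2): row 4 has {e,f,g,h}; column 2 has {e,g,i} → j.
Cell (r5,c1): row 5 has {e,f,h,i,j}; column 1 has {e,f,h} → g.
Cell (r6,c2): row 6 has {e,h}; column 2 has {e,g,i,j} → f.
Cell (r6,c5): row 6 has {e,f,h}; column 5 has {e,f,g,h,j} → i.
Cell (r6,c6): row 6 has {e,f,h,i}; column 6 has {e,g,h,i}; the diagonal has {e,f,g,h,i} → j.
Cell (r1,c4): row 1 has {e,f,g,h,j}; column 4 has {f,h,j} → i.
Cell (r3,c1): row 3 has {g,i}; column 1 has {e,f,g,h} → j.
Cell (r3,c2): row 3 has {g,i,j}; column 2 has {e,f,g,i,j} → h.
Cell (r3,c4): row 3 has {g,h,i,j}; column 4 has {f,h,i,j} → e.
Cell (r3,c6): row 3 has {e,g,h,i,j}; column 6 has {e,g,h,i,j} → f.
Cell (r4,c1): row 4 has {e,f,g,h,j}; column 1 has {e,f,g,h,j} → i.
Cell (r6,c4): row 6 has {e,f,h,i,j}; column 4 has {e,f,h,i,j} → g.

f e h i j g / e g j f h i / j h i e g f / i j g h f e / g i f j e h / h f e g i j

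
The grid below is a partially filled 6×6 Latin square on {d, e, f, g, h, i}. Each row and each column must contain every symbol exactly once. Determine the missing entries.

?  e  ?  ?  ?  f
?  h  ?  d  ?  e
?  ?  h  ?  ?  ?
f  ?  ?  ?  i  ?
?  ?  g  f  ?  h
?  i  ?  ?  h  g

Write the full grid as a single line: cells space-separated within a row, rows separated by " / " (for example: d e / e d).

Cell (r4,c6): row 4 has {f,i}; column 6 has {e,f,g,h} → d.
Cell (r5,c2): row 5 has {f,g,h}; column 2 has {e,h,i} → d.
Cell (r5,c5): row 5 has {d,f,g,h}; column 5 has {h,i} → e.
Cell (r6,c4): row 6 has {g,h,i}; column 4 has {d,f} → e.
Cell (r3,c6): row 3 has {h}; column 6 has {d,e,f,g,h} → i.
Cell (r4,c2): row 4 has {d,f,i}; column 2 has {d,e,h,i} → g.
Cell (r4,c3): row 4 has {d,f,g,i}; column 3 has {g,h} → e.
Cell (r4,c4): row 4 has {d,e,f,g,i}; column 4 has {d,e,f} → h.
Cell (r5,c1): row 5 has {d,e,f,g,h}; column 1 has {f} → i.
Cell (r6,c1): row 6 has {e,g,h,i}; column 1 has {f,i} → d.
Cell (r6,c3): row 6 has {d,e,g,h,i}; column 3 has {e,g,h} → f.
Cell (r2,c1): row 2 has {d,e,h}; column 1 has {d,f,i} → g.
Cell (r2,c3): row 2 has {d,e,g,h}; column 3 has {e,f,g,h} → i.
Cell (r2,c5): row 2 has {d,e,g,h,i}; column 5 has {e,h,i} → f.
Cell (r3,c1): row 3 has {h,i}; column 1 has {d,f,g,i} → e.
Cell (r3,c2): row 3 has {e,h,i}; column 2 has {d,e,g,h,i} → f.
Cell (r3,c4): row 3 has {e,f,h,i}; column 4 has {d,e,f,h} → g.
Cell (r3,c5): row 3 has {e,f,g,h,i}; column 5 has {e,f,h,i} → d.
Cell (r1,c1): row 1 has {e,f}; column 1 has {d,e,f,g,i} → h.
Cell (r1,c3): row 1 has {e,f,h}; column 3 has {e,f,g,h,i} → d.
Cell (r1,c4): row 1 has {d,e,f,h}; column 4 has {d,e,f,g,h} → i.
Cell (r1,c5): row 1 has {d,e,f,h,i}; column 5 has {d,e,f,h,i} → g.

h e d i g f / g h i d f e / e f h g d i / f g e h i d / i d g f e h / d i f e h g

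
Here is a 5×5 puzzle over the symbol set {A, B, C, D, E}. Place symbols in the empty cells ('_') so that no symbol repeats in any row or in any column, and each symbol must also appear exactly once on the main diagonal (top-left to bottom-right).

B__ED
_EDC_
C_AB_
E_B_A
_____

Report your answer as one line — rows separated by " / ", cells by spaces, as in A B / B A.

B A C E D / A E D C B / C D A B E / E C B D A / D B E A C

At row 1, column 3: row 1 has {B,D,E}; column 3 has {A,B,D}; that leaves C.
At row 2, column 1: row 2 has {C,D,E}; column 1 has {B,C,E}; that leaves A.
At row 2, column 5: row 2 has {A,C,D,E}; column 5 has {A,D}; that leaves B.
At row 3, column 2: row 3 has {A,B,C}; column 2 has {E}; that leaves D.
At row 3, column 5: row 3 has {A,B,C,D}; column 5 has {A,B,D}; that leaves E.
At row 4, column 2: row 4 has {A,B,E}; column 2 has {D,E}; that leaves C.
At row 4, column 4: row 4 has {A,B,C,E}; column 4 has {B,C,E}; the diagonal has {A,B,E}; that leaves D.
At row 5, column 1: row 5 is empty so far; column 1 has {A,B,C,E}; that leaves D.
At row 5, column 3: row 5 has {D}; column 3 has {A,B,C,D}; that leaves E.
At row 5, column 4: row 5 has {D,E}; column 4 has {B,C,D,E}; that leaves A.
At row 5, column 5: row 5 has {A,D,E}; column 5 has {A,B,D,E}; the diagonal has {A,B,D,E}; that leaves C.
At row 1, column 2: row 1 has {B,C,D,E}; column 2 has {C,D,E}; that leaves A.
At row 5, column 2: row 5 has {A,C,D,E}; column 2 has {A,C,D,E}; that leaves B.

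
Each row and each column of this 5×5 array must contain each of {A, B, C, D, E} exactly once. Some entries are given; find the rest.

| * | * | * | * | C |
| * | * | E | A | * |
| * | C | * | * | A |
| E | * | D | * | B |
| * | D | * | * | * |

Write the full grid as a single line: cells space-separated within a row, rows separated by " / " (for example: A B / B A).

B E A D C / C B E A D / D C B E A / E A D C B / A D C B E

(r2,c2) = B
(r2,c5) = D
(r3,c3) = B
(r4,c2) = A
(r4,c4) = C
(r5,c5) = E
(r1,c2) = E
(r1,c3) = A
(r2,c1) = C
(r3,c1) = D
(r3,c4) = E
(r5,c3) = C
(r5,c4) = B
(r1,c1) = B
(r1,c4) = D
(r5,c1) = A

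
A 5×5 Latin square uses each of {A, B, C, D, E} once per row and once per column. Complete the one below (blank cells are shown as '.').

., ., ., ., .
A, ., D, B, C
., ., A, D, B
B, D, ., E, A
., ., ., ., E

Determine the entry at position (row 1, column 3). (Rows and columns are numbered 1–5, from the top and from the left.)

(r1,c5): row 1 is empty so far; column 5 has {A,B,C,E}, so it must be D.
(r2,c2): row 2 has {A,B,C,D}; column 2 has {D}, so it must be E.
(r3,c2): row 3 has {A,B,D}; column 2 has {D,E}, so it must be C.
(r4,c3): row 4 has {A,B,D,E}; column 3 has {A,D}, so it must be C.
(r5,c3): row 5 has {E}; column 3 has {A,C,D}, so it must be B.
(r1,c3): row 1 has {D}; column 3 has {A,B,C,D}, so it must be E.

E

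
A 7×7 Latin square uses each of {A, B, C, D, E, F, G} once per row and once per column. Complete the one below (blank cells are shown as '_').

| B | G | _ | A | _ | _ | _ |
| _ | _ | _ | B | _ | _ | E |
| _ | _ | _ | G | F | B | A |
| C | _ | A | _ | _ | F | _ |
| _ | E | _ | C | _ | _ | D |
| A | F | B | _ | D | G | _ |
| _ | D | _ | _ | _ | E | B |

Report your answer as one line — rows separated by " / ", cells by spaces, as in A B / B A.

row 3 has {A,B,F,G}; column 2 has {D,E,F,G} — only C is left for (r3,c2).
row 4 has {A,C,F}; column 2 has {C,D,E,F,G} — only B is left for (r4,c2).
row 4 has {A,B,C,F}; column 7 has {A,B,D,E} — only G is left for (r4,c7).
row 5 has {C,D,E}; column 6 has {B,E,F,G} — only A is left for (r5,c6).
row 6 has {A,B,D,F,G}; column 4 has {A,B,C,G} — only E is left for (r6,c4).
row 6 has {A,B,D,E,F,G}; column 7 has {A,B,D,E,G} — only C is left for (r6,c7).
row 7 has {B,D,E}; column 4 has {A,B,C,E,G} — only F is left for (r7,c4).
row 1 has {A,B,G}; column 7 has {A,B,C,D,E,G} — only F is left for (r1,c7).
row 2 has {B,E}; column 2 has {B,C,D,E,F,G} — only A is left for (r2,c2).
row 4 has {A,B,C,F,G}; column 4 has {A,B,C,E,F,G} — only D is left for (r4,c4).
row 4 has {A,B,C,D,F,G}; column 5 has {D,F} — only E is left for (r4,c5).
row 7 has {B,D,E,F}; column 1 has {A,B,C} — only G is left for (r7,c1).
row 7 has {B,D,E,F,G}; column 3 has {A,B} — only C is left for (r7,c3).
row 7 has {B,C,D,E,F,G}; column 5 has {D,E,F} — only A is left for (r7,c5).
row 1 has {A,B,F,G}; column 5 has {A,D,E,F} — only C is left for (r1,c5).
row 1 has {A,B,C,F,G}; column 6 has {A,B,E,F,G} — only D is left for (r1,c6).
row 2 has {A,B,E}; column 5 has {A,C,D,E,F} — only G is left for (r2,c5).
row 2 has {A,B,E,G}; column 6 has {A,B,D,E,F,G} — only C is left for (r2,c6).
row 5 has {A,C,D,E}; column 1 has {A,B,C,G} — only F is left for (r5,c1).
row 5 has {A,C,D,E,F}; column 3 has {A,B,C} — only G is left for (r5,c3).
row 5 has {A,C,D,E,F,G}; column 5 has {A,C,D,E,F,G} — only B is left for (r5,c5).
row 1 has {A,B,C,D,F,G}; column 3 has {A,B,C,G} — only E is left for (r1,c3).
row 2 has {A,B,C,E,G}; column 1 has {A,B,C,F,G} — only D is left for (r2,c1).
row 2 has {A,B,C,D,E,G}; column 3 has {A,B,C,E,G} — only F is left for (r2,c3).
row 3 has {A,B,C,F,G}; column 1 has {A,B,C,D,F,G} — only E is left for (r3,c1).
row 3 has {A,B,C,E,F,G}; column 3 has {A,B,C,E,F,G} — only D is left for (r3,c3).

B G E A C D F / D A F B G C E / E C D G F B A / C B A D E F G / F E G C B A D / A F B E D G C / G D C F A E B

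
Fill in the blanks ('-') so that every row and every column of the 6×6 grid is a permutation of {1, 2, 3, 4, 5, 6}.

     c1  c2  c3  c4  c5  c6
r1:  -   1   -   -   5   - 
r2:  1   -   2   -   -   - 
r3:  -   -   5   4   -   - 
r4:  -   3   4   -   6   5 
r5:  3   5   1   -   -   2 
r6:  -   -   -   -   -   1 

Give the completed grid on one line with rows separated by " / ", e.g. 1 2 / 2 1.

4 1 3 2 5 6 / 1 6 2 5 3 4 / 6 2 5 4 1 3 / 2 3 4 1 6 5 / 3 5 1 6 4 2 / 5 4 6 3 2 1

At row 4, column 1: row 4 has {3,4,5,6}; column 1 has {1,3}; that leaves 2.
At row 4, column 4: row 4 has {2,3,4,5,6}; column 4 has {4}; that leaves 1.
At row 5, column 4: row 5 has {1,2,3,5}; column 4 has {1,4}; that leaves 6.
At row 5, column 5: row 5 has {1,2,3,5,6}; column 5 has {5,6}; that leaves 4.
At row 2, column 5: row 2 has {1,2}; column 5 has {4,5,6}; that leaves 3.
At row 3, column 1: row 3 has {4,5}; column 1 has {1,2,3}; that leaves 6.
At row 3, column 2: row 3 has {4,5,6}; column 2 has {1,3,5}; that leaves 2.
At row 3, column 5: row 3 has {2,4,5,6}; column 5 has {3,4,5,6}; that leaves 1.
At row 3, column 6: row 3 has {1,2,4,5,6}; column 6 has {1,2,5}; that leaves 3.
At row 6, column 5: row 6 has {1}; column 5 has {1,3,4,5,6}; that leaves 2.
At row 1, column 1: row 1 has {1,5}; column 1 has {1,2,3,6}; that leaves 4.
At row 1, column 6: row 1 has {1,4,5}; column 6 has {1,2,3,5}; that leaves 6.
At row 2, column 4: row 2 has {1,2,3}; column 4 has {1,4,6}; that leaves 5.
At row 2, column 6: row 2 has {1,2,3,5}; column 6 has {1,2,3,5,6}; that leaves 4.
At row 6, column 1: row 6 has {1,2}; column 1 has {1,2,3,4,6}; that leaves 5.
At row 6, column 4: row 6 has {1,2,5}; column 4 has {1,4,5,6}; that leaves 3.
At row 1, column 3: row 1 has {1,4,5,6}; column 3 has {1,2,4,5}; that leaves 3.
At row 1, column 4: row 1 has {1,3,4,5,6}; column 4 has {1,3,4,5,6}; that leaves 2.
At row 2, column 2: row 2 has {1,2,3,4,5}; column 2 has {1,2,3,5}; that leaves 6.
At row 6, column 2: row 6 has {1,2,3,5}; column 2 has {1,2,3,5,6}; that leaves 4.
At row 6, column 3: row 6 has {1,2,3,4,5}; column 3 has {1,2,3,4,5}; that leaves 6.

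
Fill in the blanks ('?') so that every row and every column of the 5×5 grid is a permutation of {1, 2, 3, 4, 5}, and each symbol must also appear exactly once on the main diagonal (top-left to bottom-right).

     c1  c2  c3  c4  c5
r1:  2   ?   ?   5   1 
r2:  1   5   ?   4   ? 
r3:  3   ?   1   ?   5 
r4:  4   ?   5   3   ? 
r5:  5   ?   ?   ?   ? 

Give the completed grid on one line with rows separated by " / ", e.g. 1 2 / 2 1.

2 3 4 5 1 / 1 5 2 4 3 / 3 4 1 2 5 / 4 1 5 3 2 / 5 2 3 1 4

(r3,c4): row 3 has {1,3,5}; column 4 has {3,4,5}, so it must be 2.
(r4,c5): row 4 has {3,4,5}; column 5 has {1,5}, so it must be 2.
(r5,c4): row 5 has {5}; column 4 has {2,3,4,5}, so it must be 1.
(r5,c5): row 5 has {1,5}; column 5 has {1,2,5}; the diagonal has {1,2,3,5}, so it must be 4.
(r2,c5): row 2 has {1,4,5}; column 5 has {1,2,4,5}, so it must be 3.
(r3,c2): row 3 has {1,2,3,5}; column 2 has {5}, so it must be 4.
(r4,c2): row 4 has {2,3,4,5}; column 2 has {4,5}, so it must be 1.
(r1,c2): row 1 has {1,2,5}; column 2 has {1,4,5}, so it must be 3.
(r1,c3): row 1 has {1,2,3,5}; column 3 has {1,5}, so it must be 4.
(r2,c3): row 2 has {1,3,4,5}; column 3 has {1,4,5}, so it must be 2.
(r5,c2): row 5 has {1,4,5}; column 2 has {1,3,4,5}, so it must be 2.
(r5,c3): row 5 has {1,2,4,5}; column 3 has {1,2,4,5}, so it must be 3.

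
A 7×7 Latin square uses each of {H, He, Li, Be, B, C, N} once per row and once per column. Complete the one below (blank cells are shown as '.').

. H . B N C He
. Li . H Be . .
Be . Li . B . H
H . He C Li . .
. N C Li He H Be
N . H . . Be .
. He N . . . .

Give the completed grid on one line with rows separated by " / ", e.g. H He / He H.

Li H Be B N C He / He Li B H Be N C / Be C Li N B He H / H Be He C Li B N / B N C Li He H Be / N B H He C Be Li / C He N Be H Li B

(r1,c1): row 1 has {H,He,B,C,N}; column 1 has {H,Be,N}, so it must be Li.
(r1,c3): row 1 has {H,He,Li,B,C,N}; column 3 has {H,He,Li,C,N}, so it must be Be.
(r2,c3): row 2 has {H,Li,Be}; column 3 has {H,He,Li,Be,C,N}, so it must be B.
(r3,c2): row 3 has {H,Li,Be,B}; column 2 has {H,He,Li,N}, so it must be C.
(r5,c1): row 5 has {H,He,Li,Be,C,N}; column 1 has {H,Li,Be,N}, so it must be B.
(r6,c2): row 6 has {H,Be,N}; column 2 has {H,He,Li,C,N}, so it must be B.
(r6,c4): row 6 has {H,Be,B,N}; column 4 has {H,Li,B,C}, so it must be He.
(r6,c5): row 6 has {H,He,Be,B,N}; column 5 has {He,Li,Be,B,N}, so it must be C.
(r6,c7): row 6 has {H,He,Be,B,C,N}; column 7 has {H,He,Be}, so it must be Li.
(r7,c1): row 7 has {He,N}; column 1 has {H,Li,Be,B,N}, so it must be C.
(r7,c4): row 7 has {He,C,N}; column 4 has {H,He,Li,B,C}, so it must be Be.
(r7,c5): row 7 has {He,Be,C,N}; column 5 has {He,Li,Be,B,C,N}, so it must be H.
(r7,c7): row 7 has {H,He,Be,C,N}; column 7 has {H,He,Li,Be}, so it must be B.
(r2,c1): row 2 has {H,Li,Be,B}; column 1 has {H,Li,Be,B,C,N}, so it must be He.
(r2,c6): row 2 has {H,He,Li,Be,B}; column 6 has {H,Be,C}, so it must be N.
(r2,c7): row 2 has {H,He,Li,Be,B,N}; column 7 has {H,He,Li,Be,B}, so it must be C.
(r3,c4): row 3 has {H,Li,Be,B,C}; column 4 has {H,He,Li,Be,B,C}, so it must be N.
(r3,c6): row 3 has {H,Li,Be,B,C,N}; column 6 has {H,Be,C,N}, so it must be He.
(r4,c2): row 4 has {H,He,Li,C}; column 2 has {H,He,Li,B,C,N}, so it must be Be.
(r4,c6): row 4 has {H,He,Li,Be,C}; column 6 has {H,He,Be,C,N}, so it must be B.
(r4,c7): row 4 has {H,He,Li,Be,B,C}; column 7 has {H,He,Li,Be,B,C}, so it must be N.
(r7,c6): row 7 has {H,He,Be,B,C,N}; column 6 has {H,He,Be,B,C,N}, so it must be Li.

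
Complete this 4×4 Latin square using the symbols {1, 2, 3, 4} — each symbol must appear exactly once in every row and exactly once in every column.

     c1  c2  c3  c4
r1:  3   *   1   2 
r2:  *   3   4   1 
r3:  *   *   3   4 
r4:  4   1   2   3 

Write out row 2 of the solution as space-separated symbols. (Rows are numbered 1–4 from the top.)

2 3 4 1

Cell (r1,c2): row 1 has {1,2,3}; column 2 has {1,3} → 4.
Cell (r2,c1): row 2 has {1,3,4}; column 1 has {3,4} → 2.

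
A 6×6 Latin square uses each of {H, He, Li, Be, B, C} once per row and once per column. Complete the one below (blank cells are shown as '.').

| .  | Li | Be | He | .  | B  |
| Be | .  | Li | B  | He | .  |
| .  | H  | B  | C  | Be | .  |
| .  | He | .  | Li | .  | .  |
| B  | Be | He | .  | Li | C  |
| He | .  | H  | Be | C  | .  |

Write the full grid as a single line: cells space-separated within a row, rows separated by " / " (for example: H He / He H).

(r1,c5) = H
(r2,c2) = C
(r2,c6) = H
(r3,c1) = Li
(r3,c6) = He
(r4,c3) = C
(r4,c5) = B
(r4,c6) = Be
(r5,c4) = H
(r6,c2) = B
(r6,c6) = Li
(r1,c1) = C
(r4,c1) = H

C Li Be He H B / Be C Li B He H / Li H B C Be He / H He C Li B Be / B Be He H Li C / He B H Be C Li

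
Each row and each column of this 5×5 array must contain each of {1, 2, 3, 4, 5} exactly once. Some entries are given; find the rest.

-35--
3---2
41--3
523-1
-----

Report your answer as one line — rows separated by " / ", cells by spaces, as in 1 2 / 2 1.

Cell (r1,c5): row 1 has {3,5}; column 5 has {1,2,3} → 4.
Cell (r3,c3): row 3 has {1,3,4}; column 3 has {3,5} → 2.
Cell (r3,c4): row 3 has {1,2,3,4}; column 4 is empty so far → 5.
Cell (r4,c4): row 4 has {1,2,3,5}; column 4 has {5} → 4.
Cell (r5,c5): row 5 is empty so far; column 5 has {1,2,3,4} → 5.
Cell (r2,c4): row 2 has {2,3}; column 4 has {4,5} → 1.
Cell (r5,c2): row 5 has {5}; column 2 has {1,2,3} → 4.
Cell (r5,c3): row 5 has {4,5}; column 3 has {2,3,5} → 1.
Cell (r1,c4): row 1 has {3,4,5}; column 4 has {1,4,5} → 2.
Cell (r2,c2): row 2 has {1,2,3}; column 2 has {1,2,3,4} → 5.
Cell (r2,c3): row 2 has {1,2,3,5}; column 3 has {1,2,3,5} → 4.
Cell (r5,c1): row 5 has {1,4,5}; column 1 has {3,4,5} → 2.
Cell (r5,c4): row 5 has {1,2,4,5}; column 4 has {1,2,4,5} → 3.
Cell (r1,c1): row 1 has {2,3,4,5}; column 1 has {2,3,4,5} → 1.

1 3 5 2 4 / 3 5 4 1 2 / 4 1 2 5 3 / 5 2 3 4 1 / 2 4 1 3 5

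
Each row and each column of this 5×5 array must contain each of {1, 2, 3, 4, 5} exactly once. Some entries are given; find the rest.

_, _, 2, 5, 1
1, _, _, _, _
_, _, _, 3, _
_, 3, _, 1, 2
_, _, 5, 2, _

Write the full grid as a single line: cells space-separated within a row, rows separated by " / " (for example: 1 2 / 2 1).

3 4 2 5 1 / 1 2 3 4 5 / 2 5 1 3 4 / 5 3 4 1 2 / 4 1 5 2 3

Cell (r1,c2): row 1 has {1,2,5}; column 2 has {3} → 4.
Cell (r2,c4): row 2 has {1}; column 4 has {1,2,3,5} → 4.
Cell (r4,c3): row 4 has {1,2,3}; column 3 has {2,5} → 4.
Cell (r5,c2): row 5 has {2,5}; column 2 has {3,4} → 1.
Cell (r1,c1): row 1 has {1,2,4,5}; column 1 has {1} → 3.
Cell (r2,c3): row 2 has {1,4}; column 3 has {2,4,5} → 3.
Cell (r2,c5): row 2 has {1,3,4}; column 5 has {1,2} → 5.
Cell (r3,c3): row 3 has {3}; column 3 has {2,3,4,5} → 1.
Cell (r3,c5): row 3 has {1,3}; column 5 has {1,2,5} → 4.
Cell (r4,c1): row 4 has {1,2,3,4}; column 1 has {1,3} → 5.
Cell (r5,c1): row 5 has {1,2,5}; column 1 has {1,3,5} → 4.
Cell (r5,c5): row 5 has {1,2,4,5}; column 5 has {1,2,4,5} → 3.
Cell (r2,c2): row 2 has {1,3,4,5}; column 2 has {1,3,4} → 2.
Cell (r3,c1): row 3 has {1,3,4}; column 1 has {1,3,4,5} → 2.
Cell (r3,c2): row 3 has {1,2,3,4}; column 2 has {1,2,3,4} → 5.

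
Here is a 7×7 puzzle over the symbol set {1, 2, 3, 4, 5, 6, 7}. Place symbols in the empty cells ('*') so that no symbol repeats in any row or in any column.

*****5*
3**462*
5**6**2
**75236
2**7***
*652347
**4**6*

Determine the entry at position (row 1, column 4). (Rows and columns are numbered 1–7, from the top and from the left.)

Cell (r2,c3): row 2 has {2,3,4,6}; column 3 has {4,5,7} → 1.
Cell (r2,c7): row 2 has {1,2,3,4,6}; column 7 has {2,6,7} → 5.
Cell (r3,c3): row 3 has {2,5,6}; column 3 has {1,4,5,7} → 3.
Cell (r5,c3): row 5 has {2,7}; column 3 has {1,3,4,5,7} → 6.
Cell (r5,c6): row 5 has {2,6,7}; column 6 has {2,3,4,5,6} → 1.
Cell (r6,c1): row 6 has {2,3,4,5,6,7}; column 1 has {2,3,5} → 1.
Cell (r7,c1): row 7 has {4,6}; column 1 has {1,2,3,5} → 7.
Cell (r1,c3): row 1 has {5}; column 3 has {1,3,4,5,6,7} → 2.
Cell (r2,c2): row 2 has {1,2,3,4,5,6}; column 2 has {6} → 7.
Cell (r3,c6): row 3 has {2,3,5,6}; column 6 has {1,2,3,4,5,6} → 7.
Cell (r4,c1): row 4 has {2,3,5,6,7}; column 1 has {1,2,3,5,7} → 4.
Cell (r4,c2): row 4 has {2,3,4,5,6,7}; column 2 has {6,7} → 1.
Cell (r1,c1): row 1 has {2,5}; column 1 has {1,2,3,4,5,7} → 6.
Cell (r3,c2): row 3 has {2,3,5,6,7}; column 2 has {1,6,7} → 4.
Cell (r3,c5): row 3 has {2,3,4,5,6,7}; column 5 has {2,3,6} → 1.
Cell (r7,c5): row 7 has {4,6,7}; column 5 has {1,2,3,6} → 5.
Cell (r1,c2): row 1 has {2,5,6}; column 2 has {1,4,6,7} → 3.
Cell (r1,c4): row 1 has {2,3,5,6}; column 4 has {2,4,5,6,7} → 1.

1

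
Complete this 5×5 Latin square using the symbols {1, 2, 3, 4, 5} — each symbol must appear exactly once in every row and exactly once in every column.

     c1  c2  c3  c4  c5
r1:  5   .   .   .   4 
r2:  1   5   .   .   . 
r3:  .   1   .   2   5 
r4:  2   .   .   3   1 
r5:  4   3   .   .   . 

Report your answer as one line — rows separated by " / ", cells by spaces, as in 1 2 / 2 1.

5 2 3 1 4 / 1 5 2 4 3 / 3 1 4 2 5 / 2 4 5 3 1 / 4 3 1 5 2

(r1,c2) = 2
(r1,c4) = 1
(r2,c4) = 4
(r3,c1) = 3
(r3,c3) = 4
(r4,c2) = 4
(r4,c3) = 5
(r5,c4) = 5
(r5,c5) = 2
(r1,c3) = 3
(r2,c3) = 2
(r2,c5) = 3
(r5,c3) = 1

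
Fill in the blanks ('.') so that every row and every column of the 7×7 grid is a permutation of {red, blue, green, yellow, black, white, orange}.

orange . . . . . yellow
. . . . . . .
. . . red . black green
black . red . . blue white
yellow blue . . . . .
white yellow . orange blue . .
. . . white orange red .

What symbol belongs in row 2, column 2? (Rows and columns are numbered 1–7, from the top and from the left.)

row 3 has {red,green,black}; column 1 has {yellow,black,white,orange} — only blue is left for (r3,c1).
row 6 has {blue,yellow,white,orange}; column 6 has {red,blue,black} — only green is left for (r6,c6).
row 7 has {red,white,orange}; column 1 has {blue,yellow,black,white,orange} — only green is left for (r7,c1).
row 7 has {red,green,white,orange}; column 2 has {blue,yellow} — only black is left for (r7,c2).
row 7 has {red,green,black,white,orange}; column 7 has {green,yellow,white} — only blue is left for (r7,c7).
row 1 has {yellow,orange}; column 6 has {red,blue,green,black} — only white is left for (r1,c6).
row 2 is empty so far; column 1 has {blue,green,yellow,black,white,orange} — only red is left for (r2,c1).
row 5 has {blue,yellow}; column 6 has {red,blue,green,black,white} — only orange is left for (r5,c6).
row 6 has {blue,green,yellow,white,orange}; column 3 has {red} — only black is left for (r6,c3).
row 6 has {blue,green,yellow,black,white,orange}; column 7 has {blue,green,yellow,white} — only red is left for (r6,c7).
row 7 has {red,blue,green,black,white,orange}; column 3 has {red,black} — only yellow is left for (r7,c3).
row 2 has {red}; column 6 has {red,blue,green,black,white,orange} — only yellow is left for (r2,c6).
row 5 has {blue,yellow,orange}; column 7 has {red,blue,green,yellow,white} — only black is left for (r5,c7).
row 2 has {red,yellow}; column 7 has {red,blue,green,yellow,black,white} — only orange is left for (r2,c7).
row 5 has {blue,yellow,black,orange}; column 4 has {red,white,orange} — only green is left for (r5,c4).
row 4 has {red,blue,black,white}; column 4 has {red,green,white,orange} — only yellow is left for (r4,c4).
row 4 has {red,blue,yellow,black,white}; column 5 has {blue,orange} — only green is left for (r4,c5).
row 5 has {blue,green,yellow,black,orange}; column 3 has {red,yellow,black} — only white is left for (r5,c3).
row 5 has {blue,green,yellow,black,white,orange}; column 5 has {blue,green,orange} — only red is left for (r5,c5).
row 1 has {yellow,white,orange}; column 5 has {red,blue,green,orange} — only black is left for (r1,c5).
row 2 has {red,yellow,orange}; column 5 has {red,blue,green,black,orange} — only white is left for (r2,c5).
row 3 has {red,blue,green,black}; column 3 has {red,yellow,black,white} — only orange is left for (r3,c3).
row 3 has {red,blue,green,black,orange}; column 5 has {red,blue,green,black,white,orange} — only yellow is left for (r3,c5).
row 4 has {red,blue,green,yellow,black,white}; column 2 has {blue,yellow,black} — only orange is left for (r4,c2).
row 1 has {yellow,black,white,orange}; column 4 has {red,green,yellow,white,orange} — only blue is left for (r1,c4).
row 2 has {red,yellow,white,orange}; column 2 has {blue,yellow,black,orange} — only green is left for (r2,c2).

green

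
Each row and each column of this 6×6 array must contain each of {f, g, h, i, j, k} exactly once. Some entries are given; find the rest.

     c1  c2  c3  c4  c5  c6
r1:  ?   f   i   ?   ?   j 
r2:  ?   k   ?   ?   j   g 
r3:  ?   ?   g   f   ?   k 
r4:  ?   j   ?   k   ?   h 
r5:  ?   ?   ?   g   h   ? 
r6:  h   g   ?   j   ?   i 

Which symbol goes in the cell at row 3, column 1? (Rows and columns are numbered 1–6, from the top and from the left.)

(r1,c4) = h
(r2,c4) = i
(r3,c5) = i
(r4,c3) = f
(r4,c5) = g
(r5,c2) = i
(r5,c6) = f
(r6,c3) = k
(r6,c5) = f
(r1,c5) = k
(r2,c1) = f
(r2,c3) = h
(r3,c1) = j

j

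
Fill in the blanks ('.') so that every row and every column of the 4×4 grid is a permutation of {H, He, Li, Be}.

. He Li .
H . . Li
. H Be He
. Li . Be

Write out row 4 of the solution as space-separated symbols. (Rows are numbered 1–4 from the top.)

row 1 has {He,Li}; column 1 has {H} — only Be is left for (r1,c1).
row 1 has {He,Li,Be}; column 4 has {He,Li,Be} — only H is left for (r1,c4).
row 2 has {H,Li}; column 2 has {H,He,Li} — only Be is left for (r2,c2).
row 2 has {H,Li,Be}; column 3 has {Li,Be} — only He is left for (r2,c3).
row 3 has {H,He,Be}; column 1 has {H,Be} — only Li is left for (r3,c1).
row 4 has {Li,Be}; column 1 has {H,Li,Be} — only He is left for (r4,c1).
row 4 has {He,Li,Be}; column 3 has {He,Li,Be} — only H is left for (r4,c3).

He Li H Be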